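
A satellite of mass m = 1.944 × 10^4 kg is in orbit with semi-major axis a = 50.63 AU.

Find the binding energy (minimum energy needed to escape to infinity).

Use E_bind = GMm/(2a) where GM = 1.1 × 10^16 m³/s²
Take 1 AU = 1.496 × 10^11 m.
a = 50.63 AU = 7.57425 × 10^12 m
GM = 1.1 × 10^16 m³/s²
m = 1.944 × 10^4 kg
GMm = 1.1 × 10^16 × 19440 = 2.1384 × 10^20 m³·kg/s²
2a = 1.51485 × 10^13 m
E_bind = GMm/(2a) = 1.41163 × 10^7 J ≈ 14.12 MJ

Final answer: 14.12 MJ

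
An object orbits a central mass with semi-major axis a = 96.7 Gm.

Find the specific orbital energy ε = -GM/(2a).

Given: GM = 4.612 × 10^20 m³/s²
a = 96.7 Gm = 9.67 × 10^10 m
GM = 4.612 × 10^20 m³/s²
2a = 1.934 × 10^11 m
ε = −GM/(2a) = -2.38469 × 10^9 J/kg ≈ -2.385 GJ/kg

Final answer: -2.385 GJ/kg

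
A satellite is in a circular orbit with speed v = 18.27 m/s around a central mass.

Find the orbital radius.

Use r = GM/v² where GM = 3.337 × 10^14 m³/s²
v = 18.27 m/s
GM = 3.337 × 10^14 m³/s²
v² = 333.793 m²/s²
r = GM/v² = (3.337 × 10^14) / 333.793 = 9.99722 × 10^11 m ≈ 999.7 Gm

Final answer: 999.7 Gm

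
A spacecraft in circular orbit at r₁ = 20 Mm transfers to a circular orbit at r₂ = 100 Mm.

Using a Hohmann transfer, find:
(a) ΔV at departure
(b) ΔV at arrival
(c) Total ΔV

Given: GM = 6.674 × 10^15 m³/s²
r₁ = 20 Mm = 2 × 10^7 m
r₂ = 100 Mm = 1 × 10^8 m
GM = 6.674 × 10^15 m³/s²
Transfer ellipse: a_t = (r₁ + r₂)/2 = 6 × 10^7 m
Circular speed at r₁: v₁ = √(GM/r₁) = 18267.5 m/s
Transfer speed at r₁ (periapsis): v₁ₜ = √(GM(2/r₁ − 1/a_t)) = 23583.2 m/s
(a) ΔV₁ = v₁ₜ − v₁ = 5315.73 m/s ≈ 5.316 km/s
Circular speed at r₂: v₂ = √(GM/r₂) = 8169.46 m/s
Transfer speed at r₂ (apoapsis): v₂ₜ = √(GM(2/r₂ − 1/a_t)) = 4716.64 m/s
(b) ΔV₂ = v₂ − v₂ₜ = 3452.82 m/s ≈ 3.453 km/s
(c) ΔV_total = ΔV₁ + ΔV₂ = 8768.55 m/s ≈ 8.769 km/s

Final answer:
(a) ΔV₁ = 5.316 km/s
(b) ΔV₂ = 3.453 km/s
(c) ΔV_total = 8.769 km/s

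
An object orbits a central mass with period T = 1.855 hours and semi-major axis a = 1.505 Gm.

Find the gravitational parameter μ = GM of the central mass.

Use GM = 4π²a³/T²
T = 1.855 hours = 6678 s
a = 1.505 Gm = 1.505 × 10^9 m
a³ = 3.40886 × 10^27 m³
T² = 4.45957 × 10^7 s²
GM = 4π² × (3.40886 × 10^27) / (4.45957 × 10^7) = 3.0177 × 10^21 m³/s²
GM ≈ 3.018 × 10^21 m³/s²

Final answer: GM = 3.018 × 10^21 m³/s²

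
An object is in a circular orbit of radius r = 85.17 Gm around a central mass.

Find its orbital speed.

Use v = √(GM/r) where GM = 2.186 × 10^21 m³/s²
r = 85.17 Gm = 8.517 × 10^10 m
GM = 2.186 × 10^21 m³/s²
GM/r = (2.186 × 10^21) / (8.517 × 10^10) = 2.56663 × 10^10 m²/s²
v = √(GM/r) = 160207 m/s ≈ 160.2 km/s

Final answer: 160.2 km/s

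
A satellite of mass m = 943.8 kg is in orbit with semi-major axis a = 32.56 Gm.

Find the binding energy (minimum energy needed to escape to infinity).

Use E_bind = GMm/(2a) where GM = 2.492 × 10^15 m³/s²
a = 32.56 Gm = 3.256 × 10^10 m
GM = 2.492 × 10^15 m³/s²
m = 943.8 kg
GMm = 2.492 × 10^15 × 943.8 = 2.35195 × 10^18 m³·kg/s²
2a = 6.512 × 10^10 m
E_bind = GMm/(2a) = 3.61172 × 10^7 J ≈ 36.12 MJ

Final answer: 36.12 MJ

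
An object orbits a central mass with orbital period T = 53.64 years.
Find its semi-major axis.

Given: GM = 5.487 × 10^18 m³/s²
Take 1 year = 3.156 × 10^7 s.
T = 53.64 years = 1.69288 × 10^9 s
GM = 5.487 × 10^18 m³/s²
Kepler's third law: a³ = GM T² / (4π²)
T² = 2.86584 × 10^18 s²
a³ = (5.487 × 10^18) × (2.86584 × 10^18) / (4π²) = 3.98315 × 10^35 m³
a = (a³)^(1/3) = 7.3577 × 10^11 m ≈ 735.8 Gm

Final answer: 735.8 Gm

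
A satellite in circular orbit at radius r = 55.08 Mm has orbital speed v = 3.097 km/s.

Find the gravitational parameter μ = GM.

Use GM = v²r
r = 55.08 Mm = 5.508 × 10^7 m
v = 3.097 km/s = 3097 m/s
v² = 9.59141 × 10^6 m²/s²
GM = v²r = 9.59141 × 10^6 × 5.508 × 10^7 = 5.28295 × 10^14 m³/s²
GM ≈ 5.283 × 10^14 m³/s²

Final answer: GM = 5.283 × 10^14 m³/s²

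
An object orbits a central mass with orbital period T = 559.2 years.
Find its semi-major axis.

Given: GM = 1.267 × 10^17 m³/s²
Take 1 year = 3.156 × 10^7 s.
T = 559.2 years = 1.76484 × 10^10 s
GM = 1.267 × 10^17 m³/s²
Kepler's third law: a³ = GM T² / (4π²)
T² = 3.11464 × 10^20 s²
a³ = (1.267 × 10^17) × (3.11464 × 10^20) / (4π²) = 9.99598 × 10^35 m³
a = (a³)^(1/3) = 9.99866 × 10^11 m ≈ 999.9 Gm

Final answer: 999.9 Gm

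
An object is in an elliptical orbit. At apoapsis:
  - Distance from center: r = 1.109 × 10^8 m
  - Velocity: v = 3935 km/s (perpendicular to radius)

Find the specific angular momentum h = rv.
r = 1.109 × 10^8 m
v = 3935 km/s = 3.935 × 10^6 m/s
h = rv = 1.109 × 10^8 × 3.935 × 10^6 = 4.36392 × 10^14 m²/s ≈ 4.364 × 10^14 m²/s

Final answer: h = 4.364 × 10^14 m²/s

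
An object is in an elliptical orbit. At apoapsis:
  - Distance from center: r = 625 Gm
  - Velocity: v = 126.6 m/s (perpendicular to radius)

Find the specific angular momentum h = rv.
r = 625 Gm = 6.25 × 10^11 m
v = 126.6 m/s
h = rv = 6.25 × 10^11 × 126.6 = 7.9125 × 10^13 m²/s ≈ 7.912 × 10^13 m²/s

Final answer: h = 7.912 × 10^13 m²/s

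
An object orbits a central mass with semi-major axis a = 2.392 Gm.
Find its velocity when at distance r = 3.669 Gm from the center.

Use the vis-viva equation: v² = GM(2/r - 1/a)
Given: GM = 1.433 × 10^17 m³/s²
a = 2.392 Gm = 2.392 × 10^9 m
r = 3.669 Gm = 3.669 × 10^9 m
GM = 1.433 × 10^17 m³/s²
2/r − 1/a = 5.45108 × 10^-10 − 4.1806 × 10^-10 = 1.27047 × 10^-10 m⁻¹
v² = GM (2/r − 1/a) = 1.82059 × 10^7 m²/s²
v = 4266.84 m/s ≈ 4.267 km/s

Final answer: 4.267 km/s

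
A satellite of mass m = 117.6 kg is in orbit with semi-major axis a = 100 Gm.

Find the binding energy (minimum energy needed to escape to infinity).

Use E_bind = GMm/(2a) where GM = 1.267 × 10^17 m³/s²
a = 100 Gm = 1 × 10^11 m
GM = 1.267 × 10^17 m³/s²
m = 117.6 kg
GMm = 1.267 × 10^17 × 117.6 = 1.48999 × 10^19 m³·kg/s²
2a = 2 × 10^11 m
E_bind = GMm/(2a) = 7.44996 × 10^7 J ≈ 74.5 MJ

Final answer: 74.5 MJ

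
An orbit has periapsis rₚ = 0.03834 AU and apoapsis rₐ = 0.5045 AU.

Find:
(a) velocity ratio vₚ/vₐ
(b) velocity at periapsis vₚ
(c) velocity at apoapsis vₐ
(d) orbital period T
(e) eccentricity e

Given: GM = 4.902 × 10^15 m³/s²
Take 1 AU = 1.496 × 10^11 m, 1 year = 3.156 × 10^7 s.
rₚ = 0.03834 AU = 5.73566 × 10^9 m
rₐ = 0.5045 AU = 7.54732 × 10^10 m
GM = 4.902 × 10^15 m³/s²
a = (rₚ + rₐ)/2 = 4.06044 × 10^10 m
e = (rₐ − rₚ)/(rₐ + rₚ) = (6.97375 × 10^10) / (8.12089 × 10^10) = 0.858743
(a) vₚ/vₐ = rₐ/rₚ (angular momentum) = (7.54732 × 10^10) / (5.73566 × 10^9) = 13.1586 ≈ 13.16
(b) vₚ² = GM (2/rₚ − 1/a) = 4.902 × 10^15 × (3.48695 × 10^-10 − 2.46279 × 10^-11) = 1.58858 × 10^6 m²/s²;  vₚ = 1260.39 m/s ≈ 0.2659 AU/year
(c) vₐ² = GM (2/rₐ − 1/a) = 4.902 × 10^15 × (2.64995 × 10^-11 − 2.46279 × 10^-11) = 9174.68 m²/s²;  vₐ = 95.7845 m/s ≈ 95.78 m/s
(d) a³ = 6.69453 × 10^31 m³;  T = 2π √(a³/GM) = 2π × 1.16862 × 10^8 s = 7.34266 × 10^8 s ≈ 23.27 years
(e) e = 0.858743 ≈ 0.8587

Final answer:
(a) velocity ratio vₚ/vₐ = 13.16
(b) velocity at periapsis vₚ = 0.2659 AU/year
(c) velocity at apoapsis vₐ = 95.78 m/s
(d) orbital period T = 23.27 years
(e) eccentricity e = 0.8587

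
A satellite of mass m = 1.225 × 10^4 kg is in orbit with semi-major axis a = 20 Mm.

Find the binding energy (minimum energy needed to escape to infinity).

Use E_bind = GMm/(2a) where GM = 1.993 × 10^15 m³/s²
a = 20 Mm = 2 × 10^7 m
GM = 1.993 × 10^15 m³/s²
m = 1.225 × 10^4 kg
GMm = 1.993 × 10^15 × 12250 = 2.44142 × 10^19 m³·kg/s²
2a = 4 × 10^7 m
E_bind = GMm/(2a) = 6.10356 × 10^11 J ≈ 610.4 GJ

Final answer: 610.4 GJ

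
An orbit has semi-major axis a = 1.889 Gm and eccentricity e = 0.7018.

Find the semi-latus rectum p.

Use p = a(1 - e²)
a = 1.889 Gm = 1.889 × 10^9 m
e = 0.7018,  e² = 0.492523,  1 − e² = 0.507477
p = a(1 − e²) = 1.889 × 10^9 m × 0.507477 = 9.58624 × 10^8 m ≈ 958.6 Mm

Final answer: p = 958.6 Mm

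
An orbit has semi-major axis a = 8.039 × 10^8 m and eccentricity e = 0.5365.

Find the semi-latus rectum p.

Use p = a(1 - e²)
a = 8.039 × 10^8 m
e = 0.5365,  e² = 0.287832,  1 − e² = 0.712168
p = a(1 − e²) = 8.039 × 10^8 m × 0.712168 = 5.72512 × 10^8 m ≈ 5.725 × 10^8 m

Final answer: p = 5.725 × 10^8 m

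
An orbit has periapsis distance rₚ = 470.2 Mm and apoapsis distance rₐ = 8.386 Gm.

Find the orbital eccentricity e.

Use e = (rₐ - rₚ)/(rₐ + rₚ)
rₚ = 470.2 Mm = 4.702 × 10^8 m
rₐ = 8.386 Gm = 8.386 × 10^9 m
rₐ − rₚ = 7.9158 × 10^9 m
rₐ + rₚ = 8.8562 × 10^9 m
e = (rₐ − rₚ)/(rₐ + rₚ) = 0.893815

Final answer: e = 0.8938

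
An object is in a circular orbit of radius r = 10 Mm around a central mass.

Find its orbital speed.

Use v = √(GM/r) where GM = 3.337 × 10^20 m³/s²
r = 10 Mm = 1 × 10^7 m
GM = 3.337 × 10^20 m³/s²
GM/r = (3.337 × 10^20) / (1 × 10^7) = 3.337 × 10^13 m²/s²
v = √(GM/r) = 5.77668 × 10^6 m/s ≈ 5777 km/s

Final answer: 5777 km/s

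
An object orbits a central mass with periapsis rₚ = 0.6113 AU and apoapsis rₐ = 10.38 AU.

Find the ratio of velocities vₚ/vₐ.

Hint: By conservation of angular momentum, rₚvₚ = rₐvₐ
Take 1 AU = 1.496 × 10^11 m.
rₚ = 0.6113 AU = 9.14505 × 10^10 m
rₐ = 10.38 AU = 1.55285 × 10^12 m
rₚvₚ = rₐvₐ  ⇒  vₚ/vₐ = rₐ/rₚ
vₚ/vₐ = (1.55285 × 10^12) / (9.14505 × 10^10) = 16.9802

Final answer: vₚ/vₐ = 16.98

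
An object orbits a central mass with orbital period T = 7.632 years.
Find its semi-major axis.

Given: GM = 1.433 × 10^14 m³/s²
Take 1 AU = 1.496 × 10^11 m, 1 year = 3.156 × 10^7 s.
T = 7.632 years = 2.40866 × 10^8 s
GM = 1.433 × 10^14 m³/s²
Kepler's third law: a³ = GM T² / (4π²)
T² = 5.80164 × 10^16 s²
a³ = (1.433 × 10^14) × (5.80164 × 10^16) / (4π²) = 2.1059 × 10^29 m³
a = (a³)^(1/3) = 5.94948 × 10^9 m ≈ 0.03977 AU

Final answer: 0.03977 AU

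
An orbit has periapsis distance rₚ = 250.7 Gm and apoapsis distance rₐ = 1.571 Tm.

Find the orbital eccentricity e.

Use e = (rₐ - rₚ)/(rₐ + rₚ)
rₚ = 250.7 Gm = 2.507 × 10^11 m
rₐ = 1.571 Tm = 1.571 × 10^12 m
rₐ − rₚ = 1.3203 × 10^12 m
rₐ + rₚ = 1.8217 × 10^12 m
e = (rₐ − rₚ)/(rₐ + rₚ) = 0.724763

Final answer: e = 0.7248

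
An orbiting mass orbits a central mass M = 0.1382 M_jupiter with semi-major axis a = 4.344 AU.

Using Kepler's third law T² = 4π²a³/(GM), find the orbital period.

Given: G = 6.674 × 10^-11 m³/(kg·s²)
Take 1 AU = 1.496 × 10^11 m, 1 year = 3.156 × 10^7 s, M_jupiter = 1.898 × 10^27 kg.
M = 0.1382 M_jupiter = 2.62304 × 10^26 kg
GM = G × M = 6.674 × 10^-11 × 2.62304 × 10^26 = 1.75061 × 10^16 m³/s²
a = 4.344 AU = 6.49862 × 10^11 m
a³ = 2.74451 × 10^35 m³
T = 2π √(a³/GM) = 2π √((2.74451 × 10^35) / (1.75061 × 10^16)) = 2π × 3.95947 × 10^9 s
T = 2.48781 × 10^10 s ≈ 788.3 years

Final answer: 788.3 years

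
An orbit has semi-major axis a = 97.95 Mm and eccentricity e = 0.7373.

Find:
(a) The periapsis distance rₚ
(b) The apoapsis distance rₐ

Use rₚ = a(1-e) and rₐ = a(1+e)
a = 97.95 Mm = 9.795 × 10^7 m
e = 0.7373:  1 − e = 0.2627,  1 + e = 1.7373
(a) rₚ = a(1 − e) = 9.795 × 10^7 m × 0.2627 = 2.57315 × 10^7 m ≈ 25.73 Mm
(b) rₐ = a(1 + e) = 9.795 × 10^7 m × 1.7373 = 1.70169 × 10^8 m ≈ 170.2 Mm

Final answer:
(a) rₚ = 25.73 Mm
(b) rₐ = 170.2 Mm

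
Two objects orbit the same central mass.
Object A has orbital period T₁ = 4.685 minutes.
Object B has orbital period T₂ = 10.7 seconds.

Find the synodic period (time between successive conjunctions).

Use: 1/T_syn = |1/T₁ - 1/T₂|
T₁ = 4.685 minutes = 281.1 s
T₂ = 10.7 seconds
1/T₁ = 0.00355745 s⁻¹
1/T₂ = 0.0934579 s⁻¹
|1/T₁ − 1/T₂| = 0.0899005 s⁻¹
T_syn = 1 / |1/T₁ − 1/T₂| = 11.1234 s ≈ 11.12 seconds

Final answer: T_syn = 11.12 seconds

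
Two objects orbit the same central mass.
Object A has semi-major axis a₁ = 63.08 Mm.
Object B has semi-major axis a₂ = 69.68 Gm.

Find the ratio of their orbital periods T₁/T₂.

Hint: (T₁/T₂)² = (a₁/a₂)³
a₁ = 63.08 Mm = 6.308 × 10^7 m
a₂ = 69.68 Gm = 6.968 × 10^10 m
a₁/a₂ = 0.000905281
T₁/T₂ = (a₁/a₂)^(3/2) = (0.000905281)^1.5 = 2.7238 × 10^-5

Final answer: T₁/T₂ = 2.724 × 10^-5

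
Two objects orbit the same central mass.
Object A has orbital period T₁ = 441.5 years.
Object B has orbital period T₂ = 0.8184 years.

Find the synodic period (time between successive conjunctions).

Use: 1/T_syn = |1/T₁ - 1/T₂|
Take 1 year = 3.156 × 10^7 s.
T₁ = 441.5 years = 1.39337 × 10^10 s
T₂ = 0.8184 years = 2.58287 × 10^7 s
1/T₁ = 7.17682 × 10^-11 s⁻¹
1/T₂ = 3.87166 × 10^-8 s⁻¹
|1/T₁ − 1/T₂| = 3.86448 × 10^-8 s⁻¹
T_syn = 1 / |1/T₁ − 1/T₂| = 2.58767 × 10^7 s ≈ 0.8199 years

Final answer: T_syn = 0.8199 years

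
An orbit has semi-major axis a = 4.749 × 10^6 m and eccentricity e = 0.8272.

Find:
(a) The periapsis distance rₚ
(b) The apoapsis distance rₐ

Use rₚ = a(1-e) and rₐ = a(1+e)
a = 4.749 × 10^6 m
e = 0.8272:  1 − e = 0.1728,  1 + e = 1.8272
(a) rₚ = a(1 − e) = 4.749 × 10^6 m × 0.1728 = 820627 m ≈ 8.206 × 10^5 m
(b) rₐ = a(1 + e) = 4.749 × 10^6 m × 1.8272 = 8.67737 × 10^6 m ≈ 8.677 × 10^6 m

Final answer:
(a) rₚ = 8.206 × 10^5 m
(b) rₐ = 8.677 × 10^6 m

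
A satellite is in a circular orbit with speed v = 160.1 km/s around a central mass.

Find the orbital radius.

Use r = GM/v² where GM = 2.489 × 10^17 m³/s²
v = 160.1 km/s = 160100 m/s
GM = 2.489 × 10^17 m³/s²
v² = 2.5632 × 10^10 m²/s²
r = GM/v² = (2.489 × 10^17) / (2.5632 × 10^10) = 9.71051 × 10^6 m ≈ 9.711 Mm

Final answer: 9.711 Mm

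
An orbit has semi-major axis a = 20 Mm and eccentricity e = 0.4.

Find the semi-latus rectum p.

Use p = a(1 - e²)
a = 20 Mm = 2 × 10^7 m
e = 0.4,  e² = 0.16,  1 − e² = 0.84
p = a(1 − e²) = 2 × 10^7 m × 0.84 = 1.68 × 10^7 m ≈ 16.8 Mm

Final answer: p = 16.8 Mm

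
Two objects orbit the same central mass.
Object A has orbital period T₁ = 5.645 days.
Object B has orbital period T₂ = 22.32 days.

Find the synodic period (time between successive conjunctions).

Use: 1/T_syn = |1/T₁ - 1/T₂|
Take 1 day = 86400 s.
T₁ = 5.645 days = 487728 s
T₂ = 22.32 days = 1.92845 × 10^6 s
1/T₁ = 2.05032 × 10^-6 s⁻¹
1/T₂ = 5.18552 × 10^-7 s⁻¹
|1/T₁ − 1/T₂| = 1.53177 × 10^-6 s⁻¹
T_syn = 1 / |1/T₁ − 1/T₂| = 652839 s ≈ 7.556 days

Final answer: T_syn = 7.556 days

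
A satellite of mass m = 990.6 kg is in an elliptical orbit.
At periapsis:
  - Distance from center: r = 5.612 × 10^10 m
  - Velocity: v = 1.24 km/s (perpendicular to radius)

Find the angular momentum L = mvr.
r = 5.612 × 10^10 m
v = 1.24 km/s = 1240 m/s
vr = 1240 × 5.612 × 10^10 = 6.95888 × 10^13 m²/s
L = m × vr = 990.6 × 6.95888 × 10^13 = 6.89347 × 10^16 kg·m²/s ≈ 6.893 × 10^16 kg·m²/s

Final answer: L = 6.893 × 10^16 kg·m²/s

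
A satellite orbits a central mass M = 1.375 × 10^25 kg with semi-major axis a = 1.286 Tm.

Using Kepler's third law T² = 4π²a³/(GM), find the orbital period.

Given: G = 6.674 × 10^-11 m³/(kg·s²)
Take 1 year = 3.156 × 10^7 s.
M = 1.375 × 10^25 kg
GM = G × M = 6.674 × 10^-11 × 1.375 × 10^25 = 9.17675 × 10^14 m³/s²
a = 1.286 Tm = 1.286 × 10^12 m
a³ = 2.12678 × 10^36 m³
T = 2π √(a³/GM) = 2π √((2.12678 × 10^36) / (9.17675 × 10^14)) = 2π × 4.81412 × 10^10 s
T = 3.0248 × 10^11 s ≈ 9584 years

Final answer: 9584 years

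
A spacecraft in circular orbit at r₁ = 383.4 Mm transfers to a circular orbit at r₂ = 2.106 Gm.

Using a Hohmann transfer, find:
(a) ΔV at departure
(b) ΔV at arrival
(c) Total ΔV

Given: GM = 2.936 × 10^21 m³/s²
r₁ = 383.4 Mm = 3.834 × 10^8 m
r₂ = 2.106 Gm = 2.106 × 10^9 m
GM = 2.936 × 10^21 m³/s²
Transfer ellipse: a_t = (r₁ + r₂)/2 = 1.2447 × 10^9 m
Circular speed at r₁: v₁ = √(GM/r₁) = 2.76727 × 10^6 m/s
Transfer speed at r₁ (periapsis): v₁ₜ = √(GM(2/r₁ − 1/a_t)) = 3.59955 × 10^6 m/s
(a) ΔV₁ = v₁ₜ − v₁ = 832282 m/s ≈ 832.3 km/s
Circular speed at r₂: v₂ = √(GM/r₂) = 1.18073 × 10^6 m/s
Transfer speed at r₂ (apoapsis): v₂ₜ = √(GM(2/r₂ − 1/a_t)) = 655304 m/s
(b) ΔV₂ = v₂ − v₂ₜ = 525422 m/s ≈ 525.4 km/s
(c) ΔV_total = ΔV₁ + ΔV₂ = 1.3577 × 10^6 m/s ≈ 1358 km/s

Final answer:
(a) ΔV₁ = 832.3 km/s
(b) ΔV₂ = 525.4 km/s
(c) ΔV_total = 1358 km/s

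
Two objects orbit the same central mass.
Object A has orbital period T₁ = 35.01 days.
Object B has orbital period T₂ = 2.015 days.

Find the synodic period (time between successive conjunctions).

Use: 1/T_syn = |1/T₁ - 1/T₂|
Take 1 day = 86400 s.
T₁ = 35.01 days = 3.02486 × 10^6 s
T₂ = 2.015 days = 174096 s
1/T₁ = 3.30593 × 10^-7 s⁻¹
1/T₂ = 5.74396 × 10^-6 s⁻¹
|1/T₁ − 1/T₂| = 5.41336 × 10^-6 s⁻¹
T_syn = 1 / |1/T₁ − 1/T₂| = 184728 s ≈ 2.138 days

Final answer: T_syn = 2.138 days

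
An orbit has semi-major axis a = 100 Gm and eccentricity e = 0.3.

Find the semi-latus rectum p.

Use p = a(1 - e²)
a = 100 Gm = 1 × 10^11 m
e = 0.3,  e² = 0.09,  1 − e² = 0.91
p = a(1 − e²) = 1 × 10^11 m × 0.91 = 9.1 × 10^10 m ≈ 91 Gm

Final answer: p = 91 Gm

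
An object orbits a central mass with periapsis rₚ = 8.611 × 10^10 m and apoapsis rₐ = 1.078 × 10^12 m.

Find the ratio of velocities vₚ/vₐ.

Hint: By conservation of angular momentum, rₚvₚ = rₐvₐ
rₚ = 8.611 × 10^10 m
rₐ = 1.078 × 10^12 m
rₚvₚ = rₐvₐ  ⇒  vₚ/vₐ = rₐ/rₚ
vₚ/vₐ = (1.078 × 10^12) / (8.611 × 10^10) = 12.5189

Final answer: vₚ/vₐ = 12.52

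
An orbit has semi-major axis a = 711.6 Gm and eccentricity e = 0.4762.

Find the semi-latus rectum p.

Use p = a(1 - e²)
a = 711.6 Gm = 7.116 × 10^11 m
e = 0.4762,  e² = 0.226766,  1 − e² = 0.773234
p = a(1 − e²) = 7.116 × 10^11 m × 0.773234 = 5.50233 × 10^11 m ≈ 550.2 Gm

Final answer: p = 550.2 Gm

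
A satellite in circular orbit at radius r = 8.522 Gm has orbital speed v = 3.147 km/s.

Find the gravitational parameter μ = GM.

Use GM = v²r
r = 8.522 Gm = 8.522 × 10^9 m
v = 3.147 km/s = 3147 m/s
v² = 9.90361 × 10^6 m²/s²
GM = v²r = 9.90361 × 10^6 × 8.522 × 10^9 = 8.43986 × 10^16 m³/s²
GM ≈ 8.44 × 10^16 m³/s²

Final answer: GM = 8.44 × 10^16 m³/s²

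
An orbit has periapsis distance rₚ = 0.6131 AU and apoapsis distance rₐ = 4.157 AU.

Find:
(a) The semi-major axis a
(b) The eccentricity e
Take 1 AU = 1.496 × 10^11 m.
rₚ = 0.6131 AU = 9.17198 × 10^10 m
rₐ = 4.157 AU = 6.21887 × 10^11 m
(a) a = (rₚ + rₐ)/2 = 3.56803 × 10^11 m ≈ 2.385 AU
(b) e = (rₐ − rₚ)/(rₐ + rₚ) = (5.30167 × 10^11) / (7.13607 × 10^11) = 0.74294

Final answer:
(a) a = 2.385 AU
(b) e = 0.7429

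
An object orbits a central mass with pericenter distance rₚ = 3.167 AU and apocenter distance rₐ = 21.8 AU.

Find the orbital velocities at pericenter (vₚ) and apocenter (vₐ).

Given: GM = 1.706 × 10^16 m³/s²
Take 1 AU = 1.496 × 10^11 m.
rₚ = 3.167 AU = 4.73783 × 10^11 m
rₐ = 21.8 AU = 3.26128 × 10^12 m
GM = 1.706 × 10^16 m³/s²
a = (rₚ + rₐ)/2 = 1.86753 × 10^12 m
Vis-viva: v² = GM (2/r − 1/a)
vₚ² = 1.706 × 10^16 × (4.22134 × 10^-12 − 5.35466 × 10^-13) = 62881 m²/s²
vₚ = 250.761 m/s ≈ 250.8 m/s
vₐ² = 1.706 × 10^16 × (6.13256 × 10^-13 − 5.35466 × 10^-13) = 1327.1 m²/s²
vₐ = 36.4293 m/s ≈ 36.43 m/s

Final answer: vₚ = 250.8 m/s, vₐ = 36.43 m/s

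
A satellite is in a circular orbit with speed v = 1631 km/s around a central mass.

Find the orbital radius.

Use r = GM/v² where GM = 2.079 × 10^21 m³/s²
v = 1631 km/s = 1.631 × 10^6 m/s
GM = 2.079 × 10^21 m³/s²
v² = 2.66016 × 10^12 m²/s²
r = GM/v² = (2.079 × 10^21) / (2.66016 × 10^12) = 7.81532 × 10^8 m ≈ 781.5 Mm

Final answer: 781.5 Mm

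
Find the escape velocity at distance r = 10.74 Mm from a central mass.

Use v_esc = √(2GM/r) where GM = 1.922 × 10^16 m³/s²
r = 10.74 Mm = 1.074 × 10^7 m
GM = 1.922 × 10^16 m³/s²
2GM/r = 2 × (1.922 × 10^16) / (1.074 × 10^7) = 3.57914 × 10^9 m²/s²
v_esc = √(2GM/r) = 59825.9 m/s ≈ 59.83 km/s

Final answer: 59.83 km/s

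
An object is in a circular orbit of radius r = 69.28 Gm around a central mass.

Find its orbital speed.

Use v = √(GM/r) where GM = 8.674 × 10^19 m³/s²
r = 69.28 Gm = 6.928 × 10^10 m
GM = 8.674 × 10^19 m³/s²
GM/r = (8.674 × 10^19) / (6.928 × 10^10) = 1.25202 × 10^9 m²/s²
v = √(GM/r) = 35383.9 m/s ≈ 35.38 km/s

Final answer: 35.38 km/s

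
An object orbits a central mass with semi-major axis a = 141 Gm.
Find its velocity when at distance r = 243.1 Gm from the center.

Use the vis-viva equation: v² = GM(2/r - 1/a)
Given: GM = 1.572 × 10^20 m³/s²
a = 141 Gm = 1.41 × 10^11 m
r = 243.1 Gm = 2.431 × 10^11 m
GM = 1.572 × 10^20 m³/s²
2/r − 1/a = 8.22707 × 10^-12 − 7.0922 × 10^-12 = 1.13487 × 10^-12 m⁻¹
v² = GM (2/r − 1/a) = 1.78401 × 10^8 m²/s²
v = 13356.7 m/s ≈ 13.36 km/s

Final answer: 13.36 km/s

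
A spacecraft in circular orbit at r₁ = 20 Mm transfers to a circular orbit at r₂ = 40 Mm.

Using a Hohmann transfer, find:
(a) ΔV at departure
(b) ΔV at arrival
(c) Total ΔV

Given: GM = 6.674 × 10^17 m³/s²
r₁ = 20 Mm = 2 × 10^7 m
r₂ = 40 Mm = 4 × 10^7 m
GM = 6.674 × 10^17 m³/s²
Transfer ellipse: a_t = (r₁ + r₂)/2 = 3 × 10^7 m
Circular speed at r₁: v₁ = √(GM/r₁) = 182675 m/s
Transfer speed at r₁ (periapsis): v₁ₜ = √(GM(2/r₁ − 1/a_t)) = 210934 m/s
(a) ΔV₁ = v₁ₜ − v₁ = 28259.9 m/s ≈ 28.26 km/s
Circular speed at r₂: v₂ = √(GM/r₂) = 129170 m/s
Transfer speed at r₂ (apoapsis): v₂ₜ = √(GM(2/r₂ − 1/a_t)) = 105467 m/s
(b) ΔV₂ = v₂ − v₂ₜ = 23703.2 m/s ≈ 23.7 km/s
(c) ΔV_total = ΔV₁ + ΔV₂ = 51963.1 m/s ≈ 51.96 km/s

Final answer:
(a) ΔV₁ = 28.26 km/s
(b) ΔV₂ = 23.7 km/s
(c) ΔV_total = 51.96 km/s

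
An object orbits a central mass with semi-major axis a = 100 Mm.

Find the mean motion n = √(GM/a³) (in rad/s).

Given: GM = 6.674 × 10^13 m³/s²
a = 100 Mm = 1 × 10^8 m
GM = 6.674 × 10^13 m³/s²
a³ = 1 × 10^24 m³
GM/a³ = (6.674 × 10^13) / (1 × 10^24) = 6.674 × 10^-11 s⁻²
n = √(GM/a³) = 8.16946 × 10^-6 rad/s ≈ 8.169 × 10^-6 rad/s

Final answer: n = 8.169 × 10^-6 rad/s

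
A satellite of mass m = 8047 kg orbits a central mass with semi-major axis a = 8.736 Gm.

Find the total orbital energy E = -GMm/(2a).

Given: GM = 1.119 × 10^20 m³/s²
a = 8.736 Gm = 8.736 × 10^9 m
GM = 1.119 × 10^20 m³/s²
2a = 1.7472 × 10^10 m
GMm = 1.119 × 10^20 × 8047 = 9.00459 × 10^23 m³·kg/s²
E = −GMm/(2a) = -5.15373 × 10^13 J ≈ -51.54 TJ

Final answer: -51.54 TJ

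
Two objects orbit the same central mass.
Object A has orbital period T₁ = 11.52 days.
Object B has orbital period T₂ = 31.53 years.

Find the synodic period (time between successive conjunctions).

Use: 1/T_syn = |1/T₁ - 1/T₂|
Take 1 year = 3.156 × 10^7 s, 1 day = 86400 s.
T₁ = 11.52 days = 995328 s
T₂ = 31.53 years = 9.95087 × 10^8 s
1/T₁ = 1.00469 × 10^-6 s⁻¹
1/T₂ = 1.00494 × 10^-9 s⁻¹
|1/T₁ − 1/T₂| = 1.00369 × 10^-6 s⁻¹
T_syn = 1 / |1/T₁ − 1/T₂| = 996325 s ≈ 11.53 days

Final answer: T_syn = 11.53 days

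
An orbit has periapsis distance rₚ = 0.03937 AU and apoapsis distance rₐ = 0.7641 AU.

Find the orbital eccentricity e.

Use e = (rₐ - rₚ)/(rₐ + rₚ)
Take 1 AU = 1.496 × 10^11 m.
rₚ = 0.03937 AU = 5.88975 × 10^9 m
rₐ = 0.7641 AU = 1.14309 × 10^11 m
rₐ − rₚ = 1.0842 × 10^11 m
rₐ + rₚ = 1.20199 × 10^11 m
e = (rₐ − rₚ)/(rₐ + rₚ) = 0.902

Final answer: e = 0.902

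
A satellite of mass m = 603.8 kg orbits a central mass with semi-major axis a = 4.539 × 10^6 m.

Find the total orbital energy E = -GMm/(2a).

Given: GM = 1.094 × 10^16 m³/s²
a = 4.539 × 10^6 m
GM = 1.094 × 10^16 m³/s²
2a = 9.078 × 10^6 m
GMm = 1.094 × 10^16 × 603.8 = 6.60557 × 10^18 m³·kg/s²
E = −GMm/(2a) = -7.27646 × 10^11 J ≈ -727.6 GJ

Final answer: -727.6 GJ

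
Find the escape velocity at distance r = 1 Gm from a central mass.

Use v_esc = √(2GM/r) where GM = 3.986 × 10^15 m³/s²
r = 1 Gm = 1 × 10^9 m
GM = 3.986 × 10^15 m³/s²
2GM/r = 2 × (3.986 × 10^15) / (1 × 10^9) = 7.972 × 10^6 m²/s²
v_esc = √(2GM/r) = 2823.47 m/s ≈ 2.823 km/s

Final answer: 2.823 km/s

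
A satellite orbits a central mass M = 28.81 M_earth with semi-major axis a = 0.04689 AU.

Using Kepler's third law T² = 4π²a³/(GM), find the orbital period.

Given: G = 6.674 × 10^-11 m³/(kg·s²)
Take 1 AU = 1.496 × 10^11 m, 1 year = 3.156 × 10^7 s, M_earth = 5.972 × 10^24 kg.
M = 28.81 M_earth = 1.72053 × 10^26 kg
GM = G × M = 6.674 × 10^-11 × 1.72053 × 10^26 = 1.14828 × 10^16 m³/s²
a = 0.04689 AU = 7.01474 × 10^9 m
a³ = 3.45172 × 10^29 m³
T = 2π √(a³/GM) = 2π √((3.45172 × 10^29) / (1.14828 × 10^16)) = 2π × 5.48268 × 10^6 s
T = 3.44487 × 10^7 s ≈ 1.092 years

Final answer: 1.092 years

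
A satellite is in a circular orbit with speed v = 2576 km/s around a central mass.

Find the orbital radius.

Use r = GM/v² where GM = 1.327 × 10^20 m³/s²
v = 2576 km/s = 2.576 × 10^6 m/s
GM = 1.327 × 10^20 m³/s²
v² = 6.63578 × 10^12 m²/s²
r = GM/v² = (1.327 × 10^20) / (6.63578 × 10^12) = 1.99977 × 10^7 m ≈ 20 Mm

Final answer: 20 Mm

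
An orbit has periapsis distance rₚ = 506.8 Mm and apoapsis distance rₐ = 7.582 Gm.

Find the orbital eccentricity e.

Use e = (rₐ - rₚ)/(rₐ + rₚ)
rₚ = 506.8 Mm = 5.068 × 10^8 m
rₐ = 7.582 Gm = 7.582 × 10^9 m
rₐ − rₚ = 7.0752 × 10^9 m
rₐ + rₚ = 8.0888 × 10^9 m
e = (rₐ − rₚ)/(rₐ + rₚ) = 0.874691

Final answer: e = 0.8747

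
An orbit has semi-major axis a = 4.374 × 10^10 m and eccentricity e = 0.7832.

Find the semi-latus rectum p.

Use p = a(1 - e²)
a = 4.374 × 10^10 m
e = 0.7832,  e² = 0.613402,  1 − e² = 0.386598
p = a(1 − e²) = 4.374 × 10^10 m × 0.386598 = 1.69098 × 10^10 m ≈ 1.691 × 10^10 m

Final answer: p = 1.691 × 10^10 m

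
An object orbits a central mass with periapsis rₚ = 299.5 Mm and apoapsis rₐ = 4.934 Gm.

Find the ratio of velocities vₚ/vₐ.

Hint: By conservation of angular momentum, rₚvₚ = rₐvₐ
rₚ = 299.5 Mm = 2.995 × 10^8 m
rₐ = 4.934 Gm = 4.934 × 10^9 m
rₚvₚ = rₐvₐ  ⇒  vₚ/vₐ = rₐ/rₚ
vₚ/vₐ = (4.934 × 10^9) / (2.995 × 10^8) = 16.4741

Final answer: vₚ/vₐ = 16.47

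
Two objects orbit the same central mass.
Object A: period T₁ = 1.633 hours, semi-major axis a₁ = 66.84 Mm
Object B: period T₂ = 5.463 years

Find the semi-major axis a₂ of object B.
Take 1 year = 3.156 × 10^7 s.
T₁ = 1.633 hours = 5878.8 s
T₂ = 5.463 years = 1.72412 × 10^8 s
a₁ = 66.84 Mm = 6.684 × 10^7 m
Kepler's third law: (T₂/T₁)² = (a₂/a₁)³  ⇒  a₂ = a₁ (T₂/T₁)^(2/3)
T₂/T₁ = 29327.8
(T₂/T₁)^(2/3) = 951.013
a₂ = 6.684 × 10^7 m × 951.013 = 6.35657 × 10^10 m ≈ 63.57 Gm

Final answer: a₂ = 63.57 Gm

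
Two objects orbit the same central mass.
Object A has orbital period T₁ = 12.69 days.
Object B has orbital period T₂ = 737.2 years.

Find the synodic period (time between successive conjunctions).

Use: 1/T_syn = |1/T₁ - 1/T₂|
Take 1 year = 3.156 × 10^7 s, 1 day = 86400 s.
T₁ = 12.69 days = 1.09642 × 10^6 s
T₂ = 737.2 years = 2.3266 × 10^10 s
1/T₁ = 9.12063 × 10^-7 s⁻¹
1/T₂ = 4.29811 × 10^-11 s⁻¹
|1/T₁ − 1/T₂| = 9.1202 × 10^-7 s⁻¹
T_syn = 1 / |1/T₁ − 1/T₂| = 1.09647 × 10^6 s ≈ 12.69 days

Final answer: T_syn = 12.69 days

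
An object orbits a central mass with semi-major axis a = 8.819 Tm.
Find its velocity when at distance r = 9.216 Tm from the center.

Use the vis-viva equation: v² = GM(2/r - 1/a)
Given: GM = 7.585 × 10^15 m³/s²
a = 8.819 Tm = 8.819 × 10^12 m
r = 9.216 Tm = 9.216 × 10^12 m
GM = 7.585 × 10^15 m³/s²
2/r − 1/a = 2.17014 × 10^-13 − 1.13392 × 10^-13 = 1.03622 × 10^-13 m⁻¹
v² = GM (2/r − 1/a) = 785.976 m²/s²
v = 28.0353 m/s ≈ 28.04 m/s

Final answer: 28.04 m/s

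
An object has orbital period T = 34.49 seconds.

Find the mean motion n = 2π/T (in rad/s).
T = 34.49 seconds
n = 2π / 34.49 s = 0.182174 rad/s ≈ 0.1822 rad/s

Final answer: n = 0.1822 rad/s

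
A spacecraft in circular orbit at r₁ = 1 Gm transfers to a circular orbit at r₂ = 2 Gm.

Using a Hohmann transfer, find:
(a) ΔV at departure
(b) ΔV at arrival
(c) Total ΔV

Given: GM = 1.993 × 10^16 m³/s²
r₁ = 1 Gm = 1 × 10^9 m
r₂ = 2 Gm = 2 × 10^9 m
GM = 1.993 × 10^16 m³/s²
Transfer ellipse: a_t = (r₁ + r₂)/2 = 1.5 × 10^9 m
Circular speed at r₁: v₁ = √(GM/r₁) = 4464.3 m/s
Transfer speed at r₁ (periapsis): v₁ₜ = √(GM(2/r₁ − 1/a_t)) = 5154.93 m/s
(a) ΔV₁ = v₁ₜ − v₁ = 690.63 m/s ≈ 690.6 m/s
Circular speed at r₂: v₂ = √(GM/r₂) = 3156.74 m/s
Transfer speed at r₂ (apoapsis): v₂ₜ = √(GM(2/r₂ − 1/a_t)) = 2577.47 m/s
(b) ΔV₂ = v₂ − v₂ₜ = 579.272 m/s ≈ 579.3 m/s
(c) ΔV_total = ΔV₁ + ΔV₂ = 1269.9 m/s ≈ 1.27 km/s

Final answer:
(a) ΔV₁ = 690.6 m/s
(b) ΔV₂ = 579.3 m/s
(c) ΔV_total = 1.27 km/s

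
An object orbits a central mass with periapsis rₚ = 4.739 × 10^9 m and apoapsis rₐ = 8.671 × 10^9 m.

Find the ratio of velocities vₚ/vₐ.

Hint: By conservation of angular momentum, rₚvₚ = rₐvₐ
rₚ = 4.739 × 10^9 m
rₐ = 8.671 × 10^9 m
rₚvₚ = rₐvₐ  ⇒  vₚ/vₐ = rₐ/rₚ
vₚ/vₐ = (8.671 × 10^9) / (4.739 × 10^9) = 1.82971

Final answer: vₚ/vₐ = 1.83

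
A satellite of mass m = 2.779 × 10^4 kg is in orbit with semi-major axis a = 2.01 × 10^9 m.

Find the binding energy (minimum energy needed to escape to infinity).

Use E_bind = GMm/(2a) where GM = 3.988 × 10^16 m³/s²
a = 2.01 × 10^9 m
GM = 3.988 × 10^16 m³/s²
m = 2.779 × 10^4 kg
GMm = 3.988 × 10^16 × 27790 = 1.10827 × 10^21 m³·kg/s²
2a = 4.02 × 10^9 m
E_bind = GMm/(2a) = 2.75688 × 10^11 J ≈ 275.7 GJ

Final answer: 275.7 GJ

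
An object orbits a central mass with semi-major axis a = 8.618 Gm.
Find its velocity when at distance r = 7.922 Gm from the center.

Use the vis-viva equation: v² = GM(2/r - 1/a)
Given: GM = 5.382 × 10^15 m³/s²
a = 8.618 Gm = 8.618 × 10^9 m
r = 7.922 Gm = 7.922 × 10^9 m
GM = 5.382 × 10^15 m³/s²
2/r − 1/a = 2.52461 × 10^-10 − 1.16036 × 10^-10 = 1.36425 × 10^-10 m⁻¹
v² = GM (2/r − 1/a) = 734241 m²/s²
v = 856.879 m/s ≈ 856.9 m/s

Final answer: 856.9 m/s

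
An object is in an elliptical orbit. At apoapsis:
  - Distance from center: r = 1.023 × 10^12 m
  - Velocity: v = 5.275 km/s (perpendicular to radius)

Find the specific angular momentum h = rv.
r = 1.023 × 10^12 m
v = 5.275 km/s = 5275 m/s
h = rv = 1.023 × 10^12 × 5275 = 5.39632 × 10^15 m²/s ≈ 5.396 × 10^15 m²/s

Final answer: h = 5.396 × 10^15 m²/s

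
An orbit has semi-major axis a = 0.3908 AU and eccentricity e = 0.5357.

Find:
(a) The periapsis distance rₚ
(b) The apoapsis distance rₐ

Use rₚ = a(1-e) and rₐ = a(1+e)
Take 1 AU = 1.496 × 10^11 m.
a = 0.3908 AU = 5.84637 × 10^10 m
e = 0.5357:  1 − e = 0.4643,  1 + e = 1.5357
(a) rₚ = a(1 − e) = 5.84637 × 10^10 m × 0.4643 = 2.71447 × 10^10 m ≈ 0.1814 AU
(b) rₐ = a(1 + e) = 5.84637 × 10^10 m × 1.5357 = 8.97827 × 10^10 m ≈ 0.6002 AU

Final answer:
(a) rₚ = 0.1814 AU
(b) rₐ = 0.6002 AU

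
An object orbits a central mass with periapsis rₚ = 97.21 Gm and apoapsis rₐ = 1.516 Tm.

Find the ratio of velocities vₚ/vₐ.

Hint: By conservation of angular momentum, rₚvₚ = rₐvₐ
rₚ = 97.21 Gm = 9.721 × 10^10 m
rₐ = 1.516 Tm = 1.516 × 10^12 m
rₚvₚ = rₐvₐ  ⇒  vₚ/vₐ = rₐ/rₚ
vₚ/vₐ = (1.516 × 10^12) / (9.721 × 10^10) = 15.5951

Final answer: vₚ/vₐ = 15.6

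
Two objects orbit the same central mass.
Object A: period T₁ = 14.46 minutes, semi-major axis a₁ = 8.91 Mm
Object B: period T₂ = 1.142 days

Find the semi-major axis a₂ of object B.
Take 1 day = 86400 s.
T₁ = 14.46 minutes = 867.6 s
T₂ = 1.142 days = 98668.8 s
a₁ = 8.91 Mm = 8.91 × 10^6 m
Kepler's third law: (T₂/T₁)² = (a₂/a₁)³  ⇒  a₂ = a₁ (T₂/T₁)^(2/3)
T₂/T₁ = 113.726
(T₂/T₁)^(2/3) = 23.4733
a₂ = 8.91 × 10^6 m × 23.4733 = 2.09147 × 10^8 m ≈ 209.1 Mm

Final answer: a₂ = 209.1 Mm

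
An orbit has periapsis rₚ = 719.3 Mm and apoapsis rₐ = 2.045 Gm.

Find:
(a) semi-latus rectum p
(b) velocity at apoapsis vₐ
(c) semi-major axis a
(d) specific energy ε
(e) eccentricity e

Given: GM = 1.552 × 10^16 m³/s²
rₚ = 719.3 Mm = 7.193 × 10^8 m
rₐ = 2.045 Gm = 2.045 × 10^9 m
GM = 1.552 × 10^16 m³/s²
a = (rₚ + rₐ)/2 = 1.38215 × 10^9 m
e = (rₐ − rₚ)/(rₐ + rₚ) = (1.3257 × 10^9) / (2.7643 × 10^9) = 0.479579
(a) 1 − e² = 0.770004;  p = a(1 − e²) = 1.38215 × 10^9 × 0.770004 = 1.06426 × 10^9 m ≈ 1.064 Gm
(b) vₐ² = GM (2/rₐ − 1/a) = 1.552 × 10^16 × (9.77995 × 10^-10 − 7.2351 × 10^-10) = 3.9496 × 10^6 m²/s²;  vₐ = 1987.36 m/s ≈ 1.987 km/s
(c) a = 1.38215 × 10^9 m ≈ 1.382 Gm
(d) 2a = 2.7643 × 10^9 m;  ε = −GM/(2a) = -5.61444 × 10^6 J/kg ≈ -5.614 MJ/kg
(e) e = 0.479579 ≈ 0.4796

Final answer:
(a) semi-latus rectum p = 1.064 Gm
(b) velocity at apoapsis vₐ = 1.987 km/s
(c) semi-major axis a = 1.382 Gm
(d) specific energy ε = -5.614 MJ/kg
(e) eccentricity e = 0.4796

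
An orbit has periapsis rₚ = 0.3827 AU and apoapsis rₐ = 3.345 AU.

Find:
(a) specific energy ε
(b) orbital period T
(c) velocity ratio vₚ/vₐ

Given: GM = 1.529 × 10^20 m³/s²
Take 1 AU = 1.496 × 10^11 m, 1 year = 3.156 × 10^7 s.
rₚ = 0.3827 AU = 5.72519 × 10^10 m
rₐ = 3.345 AU = 5.00412 × 10^11 m
GM = 1.529 × 10^20 m³/s²
a = (rₚ + rₐ)/2 = 2.78832 × 10^11 m
e = (rₐ − rₚ)/(rₐ + rₚ) = (4.4316 × 10^11) / (5.57664 × 10^11) = 0.794672
(a) 2a = 5.57664 × 10^11 m;  ε = −GM/(2a) = -2.74179 × 10^8 J/kg ≈ -274.2 MJ/kg
(b) a³ = 2.16784 × 10^34 m³;  T = 2π √(a³/GM) = 2π × 1.19072 × 10^7 s = 7.48152 × 10^7 s ≈ 2.371 years
(c) vₚ/vₐ = rₐ/rₚ (angular momentum) = (5.00412 × 10^11) / (5.72519 × 10^10) = 8.74053 ≈ 8.741

Final answer:
(a) specific energy ε = -274.2 MJ/kg
(b) orbital period T = 2.371 years
(c) velocity ratio vₚ/vₐ = 8.741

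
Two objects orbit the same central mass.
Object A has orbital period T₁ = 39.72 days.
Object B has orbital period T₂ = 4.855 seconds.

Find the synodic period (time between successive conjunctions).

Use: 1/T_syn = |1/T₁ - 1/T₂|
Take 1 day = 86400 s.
T₁ = 39.72 days = 3.43181 × 10^6 s
T₂ = 4.855 seconds
1/T₁ = 2.91392 × 10^-7 s⁻¹
1/T₂ = 0.205973 s⁻¹
|1/T₁ − 1/T₂| = 0.205973 s⁻¹
T_syn = 1 / |1/T₁ − 1/T₂| = 4.85501 s ≈ 4.855 seconds

Final answer: T_syn = 4.855 seconds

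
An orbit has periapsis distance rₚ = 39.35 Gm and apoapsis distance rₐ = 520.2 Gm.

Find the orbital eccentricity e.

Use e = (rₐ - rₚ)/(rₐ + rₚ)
rₚ = 39.35 Gm = 3.935 × 10^10 m
rₐ = 520.2 Gm = 5.202 × 10^11 m
rₐ − rₚ = 4.8085 × 10^11 m
rₐ + rₚ = 5.5955 × 10^11 m
e = (rₐ − rₚ)/(rₐ + rₚ) = 0.859351

Final answer: e = 0.8594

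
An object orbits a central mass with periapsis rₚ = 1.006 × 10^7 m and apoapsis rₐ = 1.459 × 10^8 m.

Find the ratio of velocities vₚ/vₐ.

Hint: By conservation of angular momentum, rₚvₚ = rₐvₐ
rₚ = 1.006 × 10^7 m
rₐ = 1.459 × 10^8 m
rₚvₚ = rₐvₐ  ⇒  vₚ/vₐ = rₐ/rₚ
vₚ/vₐ = (1.459 × 10^8) / (1.006 × 10^7) = 14.503

Final answer: vₚ/vₐ = 14.5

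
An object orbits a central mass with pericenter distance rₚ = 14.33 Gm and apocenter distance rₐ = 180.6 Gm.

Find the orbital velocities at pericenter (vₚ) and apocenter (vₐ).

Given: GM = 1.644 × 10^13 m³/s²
rₚ = 14.33 Gm = 1.433 × 10^10 m
rₐ = 180.6 Gm = 1.806 × 10^11 m
GM = 1.644 × 10^13 m³/s²
a = (rₚ + rₐ)/2 = 9.7465 × 10^10 m
Vis-viva: v² = GM (2/r − 1/a)
vₚ² = 1.644 × 10^13 × (1.39567 × 10^-10 − 1.02601 × 10^-11) = 2125.81 m²/s²
vₚ = 46.1065 m/s ≈ 46.11 m/s
vₐ² = 1.644 × 10^13 × (1.10742 × 10^-11 − 1.02601 × 10^-11) = 13.3839 m²/s²
vₐ = 3.6584 m/s ≈ 3.658 m/s

Final answer: vₚ = 46.11 m/s, vₐ = 3.658 m/s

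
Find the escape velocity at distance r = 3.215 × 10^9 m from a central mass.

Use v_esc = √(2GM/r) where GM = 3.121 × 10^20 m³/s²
r = 3.215 × 10^9 m
GM = 3.121 × 10^20 m³/s²
2GM/r = 2 × (3.121 × 10^20) / (3.215 × 10^9) = 1.94152 × 10^11 m²/s²
v_esc = √(2GM/r) = 440627 m/s ≈ 440.6 km/s

Final answer: 440.6 km/s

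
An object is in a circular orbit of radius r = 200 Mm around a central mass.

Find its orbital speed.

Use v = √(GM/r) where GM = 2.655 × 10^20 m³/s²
r = 200 Mm = 2 × 10^8 m
GM = 2.655 × 10^20 m³/s²
GM/r = (2.655 × 10^20) / (2 × 10^8) = 1.3275 × 10^12 m²/s²
v = √(GM/r) = 1.15217 × 10^6 m/s ≈ 1152 km/s

Final answer: 1152 km/s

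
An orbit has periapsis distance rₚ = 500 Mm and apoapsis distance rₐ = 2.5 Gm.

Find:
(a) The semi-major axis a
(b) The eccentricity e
rₚ = 500 Mm = 5 × 10^8 m
rₐ = 2.5 Gm = 2.5 × 10^9 m
(a) a = (rₚ + rₐ)/2 = 1.5 × 10^9 m ≈ 1.5 Gm
(b) e = (rₐ − rₚ)/(rₐ + rₚ) = (2 × 10^9) / (3 × 10^9) = 0.666667

Final answer:
(a) a = 1.5 Gm
(b) e = 0.6667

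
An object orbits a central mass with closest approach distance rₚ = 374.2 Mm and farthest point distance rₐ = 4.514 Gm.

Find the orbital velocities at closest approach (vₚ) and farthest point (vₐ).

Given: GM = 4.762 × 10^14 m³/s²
rₚ = 374.2 Mm = 3.742 × 10^8 m
rₐ = 4.514 Gm = 4.514 × 10^9 m
GM = 4.762 × 10^14 m³/s²
a = (rₚ + rₐ)/2 = 2.4441 × 10^9 m
Vis-viva: v² = GM (2/r − 1/a)
vₚ² = 4.762 × 10^14 × (5.34474 × 10^-9 − 4.09149 × 10^-10) = 2.35033 × 10^6 m²/s²
vₚ = 1533.08 m/s ≈ 1.533 km/s
vₐ² = 4.762 × 10^14 × (4.43066 × 10^-10 − 4.09149 × 10^-10) = 16151.5 m²/s²
vₐ = 127.089 m/s ≈ 127.1 m/s

Final answer: vₚ = 1.533 km/s, vₐ = 127.1 m/s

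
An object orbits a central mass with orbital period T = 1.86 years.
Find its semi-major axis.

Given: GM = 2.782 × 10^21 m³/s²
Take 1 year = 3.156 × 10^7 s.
T = 1.86 years = 5.87016 × 10^7 s
GM = 2.782 × 10^21 m³/s²
Kepler's third law: a³ = GM T² / (4π²)
T² = 3.44588 × 10^15 s²
a³ = (2.782 × 10^21) × (3.44588 × 10^15) / (4π²) = 2.42827 × 10^35 m³
a = (a³)^(1/3) = 6.23877 × 10^11 m ≈ 623.9 Gm

Final answer: 623.9 Gm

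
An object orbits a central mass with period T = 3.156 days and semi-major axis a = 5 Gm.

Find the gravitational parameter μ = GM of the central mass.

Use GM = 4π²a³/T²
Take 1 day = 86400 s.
T = 3.156 days = 272678 s
a = 5 Gm = 5 × 10^9 m
a³ = 1.25 × 10^29 m³
T² = 7.43535 × 10^10 s²
GM = 4π² × (1.25 × 10^29) / (7.43535 × 10^10) = 6.63695 × 10^19 m³/s²
GM ≈ 6.637 × 10^19 m³/s²

Final answer: GM = 6.637 × 10^19 m³/s²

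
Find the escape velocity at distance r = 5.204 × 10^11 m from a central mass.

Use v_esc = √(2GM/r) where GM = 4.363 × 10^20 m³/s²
r = 5.204 × 10^11 m
GM = 4.363 × 10^20 m³/s²
2GM/r = 2 × (4.363 × 10^20) / (5.204 × 10^11) = 1.67679 × 10^9 m²/s²
v_esc = √(2GM/r) = 40948.6 m/s ≈ 40.95 km/s

Final answer: 40.95 km/s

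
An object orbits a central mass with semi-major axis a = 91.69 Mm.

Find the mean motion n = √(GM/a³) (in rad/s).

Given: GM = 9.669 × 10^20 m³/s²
a = 91.69 Mm = 9.169 × 10^7 m
GM = 9.669 × 10^20 m³/s²
a³ = 7.70843 × 10^23 m³
GM/a³ = (9.669 × 10^20) / (7.70843 × 10^23) = 0.00125434 s⁻²
n = √(GM/a³) = 0.0354167 rad/s ≈ 0.03542 rad/s

Final answer: n = 0.03542 rad/s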